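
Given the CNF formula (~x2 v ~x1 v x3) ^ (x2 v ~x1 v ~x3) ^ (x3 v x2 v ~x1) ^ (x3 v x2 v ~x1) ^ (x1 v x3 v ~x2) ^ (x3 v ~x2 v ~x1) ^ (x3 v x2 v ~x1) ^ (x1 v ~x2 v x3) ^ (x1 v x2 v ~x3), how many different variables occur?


Identify each distinct variable in the formula.
Variables found: x1, x2, x3.
Total distinct variables = 3.

3


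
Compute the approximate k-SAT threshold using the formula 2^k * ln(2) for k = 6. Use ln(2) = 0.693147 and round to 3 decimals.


Using the asymptotic formula: threshold ~ 2^k * ln(2).
2^6 = 64.
64 * 0.693147 = 44.361.

44.361


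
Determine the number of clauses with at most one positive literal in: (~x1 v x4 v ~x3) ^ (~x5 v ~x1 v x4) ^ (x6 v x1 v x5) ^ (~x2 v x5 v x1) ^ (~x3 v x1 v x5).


A Horn clause has at most one positive literal.
Clause 1: 1 positive lit(s) -> Horn
Clause 2: 1 positive lit(s) -> Horn
Clause 3: 3 positive lit(s) -> not Horn
Clause 4: 2 positive lit(s) -> not Horn
Clause 5: 2 positive lit(s) -> not Horn
Total Horn clauses = 2.

2


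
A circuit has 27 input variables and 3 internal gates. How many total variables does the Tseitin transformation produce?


The Tseitin transformation introduces one auxiliary variable per gate.
Total variables = inputs + gates = 27 + 3 = 30.

30


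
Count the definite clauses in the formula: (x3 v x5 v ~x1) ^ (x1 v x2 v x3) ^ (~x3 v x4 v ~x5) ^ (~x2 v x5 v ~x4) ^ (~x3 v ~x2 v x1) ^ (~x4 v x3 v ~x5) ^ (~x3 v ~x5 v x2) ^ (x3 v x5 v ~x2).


A definite clause has exactly one positive literal.
Clause 1: 2 positive -> not definite
Clause 2: 3 positive -> not definite
Clause 3: 1 positive -> definite
Clause 4: 1 positive -> definite
Clause 5: 1 positive -> definite
Clause 6: 1 positive -> definite
Clause 7: 1 positive -> definite
Clause 8: 2 positive -> not definite
Definite clause count = 5.

5


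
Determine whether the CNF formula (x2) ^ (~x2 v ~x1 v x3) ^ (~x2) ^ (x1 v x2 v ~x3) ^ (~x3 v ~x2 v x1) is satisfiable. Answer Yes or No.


Check all 8 possible truth assignments.
Number of satisfying assignments found: 0.
The formula is unsatisfiable.

No


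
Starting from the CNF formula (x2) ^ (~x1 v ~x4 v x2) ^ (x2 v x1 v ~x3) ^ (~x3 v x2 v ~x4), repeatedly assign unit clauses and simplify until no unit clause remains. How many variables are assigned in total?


Unit propagation repeatedly assigns the literal in any unit clause, then simplifies.
Assignments in order: x2 = T.
No further unit clauses remain.
Total variables assigned = 1.

1


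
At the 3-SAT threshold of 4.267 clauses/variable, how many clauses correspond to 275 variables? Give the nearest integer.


The 3-SAT phase transition occurs at approximately 4.267 clauses per variable.
m = 4.267 * 275 = 1173.425.
Rounded to nearest integer: 1173.

1173


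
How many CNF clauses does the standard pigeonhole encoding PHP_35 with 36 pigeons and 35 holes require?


The PHP encoding has two parts:
1) At-least-one-hole clauses: 36 (one per pigeon, each with 35 literals).
2) At-most-one-pigeon-per-hole clauses: 35 holes * C(36,2) = 35 * 630 = 22050.
Total clauses = 36 + 22050 = 22086.

22086


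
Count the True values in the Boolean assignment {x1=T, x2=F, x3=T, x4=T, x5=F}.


The weight is the number of variables assigned True.
True variables: x1, x3, x4.
Weight = 3.

3


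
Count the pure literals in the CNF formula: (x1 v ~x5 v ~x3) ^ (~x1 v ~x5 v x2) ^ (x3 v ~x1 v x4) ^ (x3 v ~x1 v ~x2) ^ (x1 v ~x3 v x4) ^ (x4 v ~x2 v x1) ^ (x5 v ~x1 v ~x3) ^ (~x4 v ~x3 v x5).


A pure literal appears in only one polarity across all clauses.
No pure literals found.
Count = 0.

0


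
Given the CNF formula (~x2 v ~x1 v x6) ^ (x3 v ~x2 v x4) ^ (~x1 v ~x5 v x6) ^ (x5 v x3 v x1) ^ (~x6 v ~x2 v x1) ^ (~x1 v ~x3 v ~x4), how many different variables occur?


Identify each distinct variable in the formula.
Variables found: x1, x2, x3, x4, x5, x6.
Total distinct variables = 6.

6


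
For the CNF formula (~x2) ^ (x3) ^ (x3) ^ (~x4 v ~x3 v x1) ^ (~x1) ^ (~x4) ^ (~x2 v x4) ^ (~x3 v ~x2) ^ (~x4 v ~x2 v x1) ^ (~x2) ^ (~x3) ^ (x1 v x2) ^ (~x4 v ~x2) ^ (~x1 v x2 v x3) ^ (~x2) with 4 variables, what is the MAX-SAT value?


Enumerate all 16 truth assignments.
For each, count how many of the 15 clauses are satisfied.
The formula is not fully satisfiable, so the maximum is below 15.
Maximum simultaneously satisfiable clauses = 13.

13


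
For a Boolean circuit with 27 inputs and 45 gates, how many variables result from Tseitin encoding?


The Tseitin transformation introduces one auxiliary variable per gate.
Total variables = inputs + gates = 27 + 45 = 72.

72


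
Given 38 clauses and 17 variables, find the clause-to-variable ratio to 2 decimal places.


Clause-to-variable ratio = clauses / variables.
38 / 17 = 2.24.

2.24


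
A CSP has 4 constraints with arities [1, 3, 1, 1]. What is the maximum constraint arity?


The arities are: 1, 3, 1, 1.
Scan for the maximum value.
Maximum arity = 3.

3


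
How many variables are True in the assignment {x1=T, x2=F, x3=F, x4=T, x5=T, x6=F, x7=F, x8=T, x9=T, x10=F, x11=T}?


The weight is the number of variables assigned True.
True variables: x1, x4, x5, x8, x9, x11.
Weight = 6.

6


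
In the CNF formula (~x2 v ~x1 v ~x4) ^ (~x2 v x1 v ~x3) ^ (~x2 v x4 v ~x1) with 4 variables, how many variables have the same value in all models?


Find all satisfying assignments: 10 model(s).
Check which variables have the same value in every model.
No variable is fixed across all models.
Backbone size = 0.

0


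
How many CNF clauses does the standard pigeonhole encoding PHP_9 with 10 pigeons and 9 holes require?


The PHP encoding has two parts:
1) At-least-one-hole clauses: 10 (one per pigeon, each with 9 literals).
2) At-most-one-pigeon-per-hole clauses: 9 holes * C(10,2) = 9 * 45 = 405.
Total clauses = 10 + 405 = 415.

415


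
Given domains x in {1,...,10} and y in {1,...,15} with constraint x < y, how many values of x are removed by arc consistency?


For the constraint x < y, x needs a supporting value in y's domain.
x can be at most 14 (one less than y's maximum).
Valid x values from domain: 10 out of 10.
Pruned = 10 - 10 = 0.

0


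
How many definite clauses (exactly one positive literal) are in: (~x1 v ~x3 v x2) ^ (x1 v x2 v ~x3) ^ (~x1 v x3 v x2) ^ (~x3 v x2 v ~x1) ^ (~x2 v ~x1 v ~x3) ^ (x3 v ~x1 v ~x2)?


A definite clause has exactly one positive literal.
Clause 1: 1 positive -> definite
Clause 2: 2 positive -> not definite
Clause 3: 2 positive -> not definite
Clause 4: 1 positive -> definite
Clause 5: 0 positive -> not definite
Clause 6: 1 positive -> definite
Definite clause count = 3.

3


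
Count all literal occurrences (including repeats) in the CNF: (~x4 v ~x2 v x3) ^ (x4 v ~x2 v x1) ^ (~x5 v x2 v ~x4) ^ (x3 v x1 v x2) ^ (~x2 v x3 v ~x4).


Clause lengths: 3, 3, 3, 3, 3.
Sum = 3 + 3 + 3 + 3 + 3 = 15.

15


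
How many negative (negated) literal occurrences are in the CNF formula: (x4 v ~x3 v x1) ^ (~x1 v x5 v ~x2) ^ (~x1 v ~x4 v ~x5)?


Scan each clause for negated literals.
Clause 1: 1 negative; Clause 2: 2 negative; Clause 3: 3 negative.
Total negative literal occurrences = 6.

6


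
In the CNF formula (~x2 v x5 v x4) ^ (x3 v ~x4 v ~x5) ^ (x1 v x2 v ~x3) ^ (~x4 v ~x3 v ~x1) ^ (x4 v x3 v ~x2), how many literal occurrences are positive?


Scan each clause for unnegated literals.
Clause 1: 2 positive; Clause 2: 1 positive; Clause 3: 2 positive; Clause 4: 0 positive; Clause 5: 2 positive.
Total positive literal occurrences = 7.

7


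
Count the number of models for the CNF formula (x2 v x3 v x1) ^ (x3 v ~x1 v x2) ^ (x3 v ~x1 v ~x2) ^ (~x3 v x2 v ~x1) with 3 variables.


Enumerate all 8 truth assignments over 3 variables.
Test each against every clause.
Satisfying assignments found: 4.

4


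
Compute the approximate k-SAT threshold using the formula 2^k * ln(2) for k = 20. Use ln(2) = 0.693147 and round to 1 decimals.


Using the asymptotic formula: threshold ~ 2^k * ln(2).
2^20 = 1048576.
1048576 * 0.693147 = 726817.3.

726817.3


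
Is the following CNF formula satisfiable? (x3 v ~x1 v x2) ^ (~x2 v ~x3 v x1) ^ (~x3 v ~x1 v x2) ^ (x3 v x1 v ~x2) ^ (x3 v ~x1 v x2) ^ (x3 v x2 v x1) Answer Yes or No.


Check all 8 possible truth assignments.
Number of satisfying assignments found: 3.
The formula is satisfiable.

Yes


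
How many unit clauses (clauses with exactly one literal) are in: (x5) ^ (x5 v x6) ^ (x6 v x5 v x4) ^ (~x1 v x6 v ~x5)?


A unit clause contains exactly one literal.
Unit clauses found: (x5).
Count = 1.

1


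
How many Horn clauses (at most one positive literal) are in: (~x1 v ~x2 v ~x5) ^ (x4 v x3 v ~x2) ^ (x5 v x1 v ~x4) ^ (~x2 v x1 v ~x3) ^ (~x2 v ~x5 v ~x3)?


A Horn clause has at most one positive literal.
Clause 1: 0 positive lit(s) -> Horn
Clause 2: 2 positive lit(s) -> not Horn
Clause 3: 2 positive lit(s) -> not Horn
Clause 4: 1 positive lit(s) -> Horn
Clause 5: 0 positive lit(s) -> Horn
Total Horn clauses = 3.

3


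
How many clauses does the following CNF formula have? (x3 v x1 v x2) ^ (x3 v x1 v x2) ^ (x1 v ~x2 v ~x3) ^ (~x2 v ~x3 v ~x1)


Each group enclosed in parentheses joined by ^ is one clause.
Counting the conjuncts: 4 clauses.

4


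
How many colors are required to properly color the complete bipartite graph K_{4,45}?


K_{4,45} is bipartite by definition: the two parts are independent sets, with every edge crossing between them.
Color all vertices in one part with color 1 and all vertices in the other part with color 2.
Since the graph has at least one edge, one color does not suffice.
Chromatic number = 2.

2


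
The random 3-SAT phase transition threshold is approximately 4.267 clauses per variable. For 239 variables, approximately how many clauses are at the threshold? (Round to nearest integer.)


The 3-SAT phase transition occurs at approximately 4.267 clauses per variable.
m = 4.267 * 239 = 1019.813.
Rounded to nearest integer: 1020.

1020


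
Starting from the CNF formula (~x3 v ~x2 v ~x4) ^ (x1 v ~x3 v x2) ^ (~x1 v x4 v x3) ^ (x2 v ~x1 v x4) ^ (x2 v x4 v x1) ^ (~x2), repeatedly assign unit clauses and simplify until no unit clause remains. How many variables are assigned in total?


Unit propagation repeatedly assigns the literal in any unit clause, then simplifies.
Assignments in order: x2 = F.
No further unit clauses remain.
Total variables assigned = 1.

1


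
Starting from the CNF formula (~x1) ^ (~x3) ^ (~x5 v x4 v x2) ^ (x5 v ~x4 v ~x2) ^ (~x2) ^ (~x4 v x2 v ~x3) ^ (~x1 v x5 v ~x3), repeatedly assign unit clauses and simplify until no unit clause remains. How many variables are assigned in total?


Unit propagation repeatedly assigns the literal in any unit clause, then simplifies.
Assignments in order: x1 = F, x3 = F, x2 = F.
No further unit clauses remain.
Total variables assigned = 3.

3


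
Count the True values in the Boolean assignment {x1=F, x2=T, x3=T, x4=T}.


The weight is the number of variables assigned True.
True variables: x2, x3, x4.
Weight = 3.

3


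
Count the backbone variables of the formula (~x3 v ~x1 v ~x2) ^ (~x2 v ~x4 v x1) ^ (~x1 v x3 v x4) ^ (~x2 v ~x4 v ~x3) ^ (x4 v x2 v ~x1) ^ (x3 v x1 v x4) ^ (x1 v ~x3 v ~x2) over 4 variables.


Find all satisfying assignments: 6 model(s).
Check which variables have the same value in every model.
No variable is fixed across all models.
Backbone size = 0.

0


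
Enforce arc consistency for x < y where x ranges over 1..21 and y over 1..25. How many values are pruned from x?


For the constraint x < y, x needs a supporting value in y's domain.
x can be at most 24 (one less than y's maximum).
Valid x values from domain: 21 out of 21.
Pruned = 21 - 21 = 0.

0


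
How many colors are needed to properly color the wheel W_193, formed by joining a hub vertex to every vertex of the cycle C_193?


W_193 consists of the cycle C_193 together with a hub vertex adjacent to every cycle vertex.
The cycle C_193 needs 3 colors (odd cycle -> 3).
The hub is adjacent to every cycle vertex, so it must receive a new color distinct from all of them.
Chromatic number = 3 + 1 = 4.

4


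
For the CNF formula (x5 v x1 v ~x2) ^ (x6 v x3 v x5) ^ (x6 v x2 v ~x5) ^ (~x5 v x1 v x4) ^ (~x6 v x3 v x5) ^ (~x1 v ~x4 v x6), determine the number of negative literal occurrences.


Scan each clause for negated literals.
Clause 1: 1 negative; Clause 2: 0 negative; Clause 3: 1 negative; Clause 4: 1 negative; Clause 5: 1 negative; Clause 6: 2 negative.
Total negative literal occurrences = 6.

6


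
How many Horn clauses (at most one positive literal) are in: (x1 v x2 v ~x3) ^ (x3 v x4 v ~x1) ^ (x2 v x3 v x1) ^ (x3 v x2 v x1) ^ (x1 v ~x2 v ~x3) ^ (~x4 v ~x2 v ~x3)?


A Horn clause has at most one positive literal.
Clause 1: 2 positive lit(s) -> not Horn
Clause 2: 2 positive lit(s) -> not Horn
Clause 3: 3 positive lit(s) -> not Horn
Clause 4: 3 positive lit(s) -> not Horn
Clause 5: 1 positive lit(s) -> Horn
Clause 6: 0 positive lit(s) -> Horn
Total Horn clauses = 2.

2


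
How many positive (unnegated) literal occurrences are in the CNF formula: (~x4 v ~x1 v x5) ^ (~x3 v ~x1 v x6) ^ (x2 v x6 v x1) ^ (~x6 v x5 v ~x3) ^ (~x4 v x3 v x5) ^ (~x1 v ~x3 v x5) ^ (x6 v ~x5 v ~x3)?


Scan each clause for unnegated literals.
Clause 1: 1 positive; Clause 2: 1 positive; Clause 3: 3 positive; Clause 4: 1 positive; Clause 5: 2 positive; Clause 6: 1 positive; Clause 7: 1 positive.
Total positive literal occurrences = 10.

10


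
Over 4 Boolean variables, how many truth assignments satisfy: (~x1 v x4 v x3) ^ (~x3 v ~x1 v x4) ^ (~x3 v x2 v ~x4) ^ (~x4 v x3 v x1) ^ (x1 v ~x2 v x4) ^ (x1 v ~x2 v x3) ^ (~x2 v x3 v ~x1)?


Enumerate all 16 truth assignments over 4 variables.
Test each against every clause.
Satisfying assignments found: 5.

5


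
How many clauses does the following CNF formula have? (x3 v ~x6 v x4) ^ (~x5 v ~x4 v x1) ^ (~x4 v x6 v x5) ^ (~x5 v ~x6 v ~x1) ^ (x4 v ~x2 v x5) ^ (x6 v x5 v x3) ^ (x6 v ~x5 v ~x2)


Each group enclosed in parentheses joined by ^ is one clause.
Counting the conjuncts: 7 clauses.

7


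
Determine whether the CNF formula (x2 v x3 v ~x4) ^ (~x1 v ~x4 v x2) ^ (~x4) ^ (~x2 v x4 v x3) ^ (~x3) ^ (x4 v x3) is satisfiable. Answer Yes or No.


Check all 16 possible truth assignments.
Number of satisfying assignments found: 0.
The formula is unsatisfiable.

No


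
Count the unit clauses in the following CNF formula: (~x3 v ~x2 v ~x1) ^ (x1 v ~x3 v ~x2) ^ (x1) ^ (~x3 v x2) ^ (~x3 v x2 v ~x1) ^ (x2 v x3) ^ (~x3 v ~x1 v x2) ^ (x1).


A unit clause contains exactly one literal.
Unit clauses found: (x1), (x1).
Count = 2.

2


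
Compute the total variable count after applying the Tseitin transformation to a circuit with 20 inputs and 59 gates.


The Tseitin transformation introduces one auxiliary variable per gate.
Total variables = inputs + gates = 20 + 59 = 79.

79


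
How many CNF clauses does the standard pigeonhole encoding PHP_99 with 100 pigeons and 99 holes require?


The PHP encoding has two parts:
1) At-least-one-hole clauses: 100 (one per pigeon, each with 99 literals).
2) At-most-one-pigeon-per-hole clauses: 99 holes * C(100,2) = 99 * 4950 = 490050.
Total clauses = 100 + 490050 = 490150.

490150


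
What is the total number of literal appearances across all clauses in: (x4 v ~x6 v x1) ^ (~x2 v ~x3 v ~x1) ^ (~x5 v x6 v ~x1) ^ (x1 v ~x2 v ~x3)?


Clause lengths: 3, 3, 3, 3.
Sum = 3 + 3 + 3 + 3 = 12.

12


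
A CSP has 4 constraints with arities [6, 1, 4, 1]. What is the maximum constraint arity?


The arities are: 6, 1, 4, 1.
Scan for the maximum value.
Maximum arity = 6.

6


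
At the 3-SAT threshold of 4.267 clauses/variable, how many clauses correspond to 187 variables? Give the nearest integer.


The 3-SAT phase transition occurs at approximately 4.267 clauses per variable.
m = 4.267 * 187 = 797.929.
Rounded to nearest integer: 798.

798


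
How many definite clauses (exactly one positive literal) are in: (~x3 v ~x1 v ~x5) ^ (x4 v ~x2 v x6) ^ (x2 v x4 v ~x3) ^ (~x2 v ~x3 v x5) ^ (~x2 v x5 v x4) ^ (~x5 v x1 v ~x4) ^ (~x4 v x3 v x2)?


A definite clause has exactly one positive literal.
Clause 1: 0 positive -> not definite
Clause 2: 2 positive -> not definite
Clause 3: 2 positive -> not definite
Clause 4: 1 positive -> definite
Clause 5: 2 positive -> not definite
Clause 6: 1 positive -> definite
Clause 7: 2 positive -> not definite
Definite clause count = 2.

2


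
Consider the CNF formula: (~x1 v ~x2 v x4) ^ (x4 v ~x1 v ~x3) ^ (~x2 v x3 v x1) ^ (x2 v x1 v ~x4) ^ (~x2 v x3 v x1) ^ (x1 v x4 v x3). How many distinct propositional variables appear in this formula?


Identify each distinct variable in the formula.
Variables found: x1, x2, x3, x4.
Total distinct variables = 4.

4


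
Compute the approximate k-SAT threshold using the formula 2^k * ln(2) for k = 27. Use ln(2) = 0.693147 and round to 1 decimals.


Using the asymptotic formula: threshold ~ 2^k * ln(2).
2^27 = 134217728.
134217728 * 0.693147 = 93032615.5.

93032615.5


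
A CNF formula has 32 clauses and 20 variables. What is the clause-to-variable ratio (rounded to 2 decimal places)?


Clause-to-variable ratio = clauses / variables.
32 / 20 = 1.6.

1.6


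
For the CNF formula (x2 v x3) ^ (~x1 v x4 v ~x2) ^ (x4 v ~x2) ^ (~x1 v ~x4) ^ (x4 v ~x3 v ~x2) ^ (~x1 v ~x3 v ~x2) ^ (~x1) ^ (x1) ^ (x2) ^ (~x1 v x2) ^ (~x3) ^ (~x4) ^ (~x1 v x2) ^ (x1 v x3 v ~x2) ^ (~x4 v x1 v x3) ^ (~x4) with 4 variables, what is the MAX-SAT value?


Enumerate all 16 truth assignments.
For each, count how many of the 16 clauses are satisfied.
The formula is not fully satisfiable, so the maximum is below 16.
Maximum simultaneously satisfiable clauses = 13.

13


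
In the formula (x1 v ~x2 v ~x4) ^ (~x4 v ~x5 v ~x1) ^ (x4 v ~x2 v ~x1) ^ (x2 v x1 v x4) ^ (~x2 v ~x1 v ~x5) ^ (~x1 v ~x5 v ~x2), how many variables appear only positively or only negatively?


A pure literal appears in only one polarity across all clauses.
Pure literals: x5 (negative only).
Count = 1.

1


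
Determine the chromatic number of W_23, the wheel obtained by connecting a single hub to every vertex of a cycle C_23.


W_23 consists of the cycle C_23 together with a hub vertex adjacent to every cycle vertex.
The cycle C_23 needs 3 colors (odd cycle -> 3).
The hub is adjacent to every cycle vertex, so it must receive a new color distinct from all of them.
Chromatic number = 3 + 1 = 4.

4


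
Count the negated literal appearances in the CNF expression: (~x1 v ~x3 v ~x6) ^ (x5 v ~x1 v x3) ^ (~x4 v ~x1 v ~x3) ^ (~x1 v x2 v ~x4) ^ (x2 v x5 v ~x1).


Scan each clause for negated literals.
Clause 1: 3 negative; Clause 2: 1 negative; Clause 3: 3 negative; Clause 4: 2 negative; Clause 5: 1 negative.
Total negative literal occurrences = 10.

10


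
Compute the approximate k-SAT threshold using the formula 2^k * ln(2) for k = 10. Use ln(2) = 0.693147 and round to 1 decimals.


Using the asymptotic formula: threshold ~ 2^k * ln(2).
2^10 = 1024.
1024 * 0.693147 = 709.8.

709.8


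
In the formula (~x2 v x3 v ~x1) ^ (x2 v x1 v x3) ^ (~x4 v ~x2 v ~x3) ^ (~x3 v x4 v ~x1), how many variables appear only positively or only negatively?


A pure literal appears in only one polarity across all clauses.
No pure literals found.
Count = 0.

0


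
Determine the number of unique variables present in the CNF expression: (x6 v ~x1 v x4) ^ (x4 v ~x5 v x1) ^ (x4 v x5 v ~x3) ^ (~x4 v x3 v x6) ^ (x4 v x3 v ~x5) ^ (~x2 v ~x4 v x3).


Identify each distinct variable in the formula.
Variables found: x1, x2, x3, x4, x5, x6.
Total distinct variables = 6.

6


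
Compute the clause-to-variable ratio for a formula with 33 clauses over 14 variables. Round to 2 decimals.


Clause-to-variable ratio = clauses / variables.
33 / 14 = 2.36.

2.36


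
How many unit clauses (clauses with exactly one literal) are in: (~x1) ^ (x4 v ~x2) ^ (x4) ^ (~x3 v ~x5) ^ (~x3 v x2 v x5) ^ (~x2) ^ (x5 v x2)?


A unit clause contains exactly one literal.
Unit clauses found: (~x1), (x4), (~x2).
Count = 3.

3


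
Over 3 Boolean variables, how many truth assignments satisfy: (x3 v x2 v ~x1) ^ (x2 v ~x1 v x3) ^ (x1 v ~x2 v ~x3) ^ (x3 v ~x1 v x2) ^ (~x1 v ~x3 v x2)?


Enumerate all 8 truth assignments over 3 variables.
Test each against every clause.
Satisfying assignments found: 5.

5


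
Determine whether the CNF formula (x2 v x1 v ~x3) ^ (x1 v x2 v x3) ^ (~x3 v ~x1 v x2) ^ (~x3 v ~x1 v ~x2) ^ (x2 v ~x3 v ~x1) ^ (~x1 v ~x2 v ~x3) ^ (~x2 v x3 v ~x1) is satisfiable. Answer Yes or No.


Check all 8 possible truth assignments.
Number of satisfying assignments found: 3.
The formula is satisfiable.

Yes


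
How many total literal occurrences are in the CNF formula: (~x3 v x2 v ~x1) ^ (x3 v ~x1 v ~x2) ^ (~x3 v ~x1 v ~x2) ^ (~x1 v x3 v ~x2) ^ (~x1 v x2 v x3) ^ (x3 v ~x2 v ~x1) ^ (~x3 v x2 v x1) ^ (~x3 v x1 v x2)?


Clause lengths: 3, 3, 3, 3, 3, 3, 3, 3.
Sum = 3 + 3 + 3 + 3 + 3 + 3 + 3 + 3 = 24.

24


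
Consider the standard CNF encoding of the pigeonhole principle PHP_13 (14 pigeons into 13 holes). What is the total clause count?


The PHP encoding has two parts:
1) At-least-one-hole clauses: 14 (one per pigeon, each with 13 literals).
2) At-most-one-pigeon-per-hole clauses: 13 holes * C(14,2) = 13 * 91 = 1183.
Total clauses = 14 + 1183 = 1197.

1197


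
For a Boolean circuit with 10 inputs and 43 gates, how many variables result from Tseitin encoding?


The Tseitin transformation introduces one auxiliary variable per gate.
Total variables = inputs + gates = 10 + 43 = 53.

53


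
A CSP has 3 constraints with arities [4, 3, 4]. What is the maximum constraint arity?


The arities are: 4, 3, 4.
Scan for the maximum value.
Maximum arity = 4.

4


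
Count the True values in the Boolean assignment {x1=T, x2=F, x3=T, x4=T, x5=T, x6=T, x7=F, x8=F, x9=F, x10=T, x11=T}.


The weight is the number of variables assigned True.
True variables: x1, x3, x4, x5, x6, x10, x11.
Weight = 7.

7


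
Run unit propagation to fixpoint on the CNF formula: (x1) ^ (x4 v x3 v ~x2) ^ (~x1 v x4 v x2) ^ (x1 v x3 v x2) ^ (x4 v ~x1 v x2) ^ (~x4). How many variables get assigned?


Unit propagation repeatedly assigns the literal in any unit clause, then simplifies.
Assignments in order: x1 = T, x4 = F, x2 = T, x3 = T.
No further unit clauses remain.
Total variables assigned = 4.

4


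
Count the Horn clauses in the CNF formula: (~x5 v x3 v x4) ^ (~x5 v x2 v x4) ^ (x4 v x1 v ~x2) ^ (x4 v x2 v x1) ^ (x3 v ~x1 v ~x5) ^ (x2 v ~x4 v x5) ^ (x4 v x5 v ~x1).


A Horn clause has at most one positive literal.
Clause 1: 2 positive lit(s) -> not Horn
Clause 2: 2 positive lit(s) -> not Horn
Clause 3: 2 positive lit(s) -> not Horn
Clause 4: 3 positive lit(s) -> not Horn
Clause 5: 1 positive lit(s) -> Horn
Clause 6: 2 positive lit(s) -> not Horn
Clause 7: 2 positive lit(s) -> not Horn
Total Horn clauses = 1.

1


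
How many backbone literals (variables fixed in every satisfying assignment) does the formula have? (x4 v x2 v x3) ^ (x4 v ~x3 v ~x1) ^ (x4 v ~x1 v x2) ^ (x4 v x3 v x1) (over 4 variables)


Find all satisfying assignments: 11 model(s).
Check which variables have the same value in every model.
No variable is fixed across all models.
Backbone size = 0.

0


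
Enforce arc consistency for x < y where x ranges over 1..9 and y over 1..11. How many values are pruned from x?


For the constraint x < y, x needs a supporting value in y's domain.
x can be at most 10 (one less than y's maximum).
Valid x values from domain: 9 out of 9.
Pruned = 9 - 9 = 0.

0


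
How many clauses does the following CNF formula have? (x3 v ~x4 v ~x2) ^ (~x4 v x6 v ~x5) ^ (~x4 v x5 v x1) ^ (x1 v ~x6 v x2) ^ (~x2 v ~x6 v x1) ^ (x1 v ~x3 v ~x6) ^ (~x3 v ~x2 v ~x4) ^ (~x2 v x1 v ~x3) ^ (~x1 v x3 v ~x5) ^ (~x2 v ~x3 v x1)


Each group enclosed in parentheses joined by ^ is one clause.
Counting the conjuncts: 10 clauses.

10


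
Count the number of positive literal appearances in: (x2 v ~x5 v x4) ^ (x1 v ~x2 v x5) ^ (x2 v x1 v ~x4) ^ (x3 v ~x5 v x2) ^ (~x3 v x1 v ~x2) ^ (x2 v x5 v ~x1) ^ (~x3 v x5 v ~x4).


Scan each clause for unnegated literals.
Clause 1: 2 positive; Clause 2: 2 positive; Clause 3: 2 positive; Clause 4: 2 positive; Clause 5: 1 positive; Clause 6: 2 positive; Clause 7: 1 positive.
Total positive literal occurrences = 12.

12


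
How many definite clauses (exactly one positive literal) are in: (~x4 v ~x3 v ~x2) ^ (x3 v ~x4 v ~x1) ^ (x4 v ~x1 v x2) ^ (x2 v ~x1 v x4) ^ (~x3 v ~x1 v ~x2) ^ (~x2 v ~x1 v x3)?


A definite clause has exactly one positive literal.
Clause 1: 0 positive -> not definite
Clause 2: 1 positive -> definite
Clause 3: 2 positive -> not definite
Clause 4: 2 positive -> not definite
Clause 5: 0 positive -> not definite
Clause 6: 1 positive -> definite
Definite clause count = 2.

2


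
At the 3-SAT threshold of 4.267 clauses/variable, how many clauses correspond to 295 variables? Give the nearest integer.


The 3-SAT phase transition occurs at approximately 4.267 clauses per variable.
m = 4.267 * 295 = 1258.765.
Rounded to nearest integer: 1259.

1259


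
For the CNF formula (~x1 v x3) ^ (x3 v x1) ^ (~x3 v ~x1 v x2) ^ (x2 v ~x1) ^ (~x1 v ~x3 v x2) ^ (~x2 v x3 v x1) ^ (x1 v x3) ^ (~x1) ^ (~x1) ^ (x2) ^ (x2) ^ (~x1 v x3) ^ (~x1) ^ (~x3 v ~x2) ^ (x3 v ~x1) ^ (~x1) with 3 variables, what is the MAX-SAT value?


Enumerate all 8 truth assignments.
For each, count how many of the 16 clauses are satisfied.
The formula is not fully satisfiable, so the maximum is below 16.
Maximum simultaneously satisfiable clauses = 15.

15


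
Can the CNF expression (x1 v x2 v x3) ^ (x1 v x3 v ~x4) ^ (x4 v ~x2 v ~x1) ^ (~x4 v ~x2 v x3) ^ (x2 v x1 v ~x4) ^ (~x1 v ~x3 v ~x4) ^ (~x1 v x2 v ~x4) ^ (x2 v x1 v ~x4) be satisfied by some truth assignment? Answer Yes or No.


Check all 16 possible truth assignments.
Number of satisfying assignments found: 6.
The formula is satisfiable.

Yes


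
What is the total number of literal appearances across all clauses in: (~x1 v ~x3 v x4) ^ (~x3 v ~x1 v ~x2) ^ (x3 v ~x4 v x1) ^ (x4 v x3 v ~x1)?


Clause lengths: 3, 3, 3, 3.
Sum = 3 + 3 + 3 + 3 = 12.

12


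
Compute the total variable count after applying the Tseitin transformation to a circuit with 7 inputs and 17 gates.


The Tseitin transformation introduces one auxiliary variable per gate.
Total variables = inputs + gates = 7 + 17 = 24.

24


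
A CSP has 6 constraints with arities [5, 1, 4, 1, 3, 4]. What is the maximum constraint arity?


The arities are: 5, 1, 4, 1, 3, 4.
Scan for the maximum value.
Maximum arity = 5.

5


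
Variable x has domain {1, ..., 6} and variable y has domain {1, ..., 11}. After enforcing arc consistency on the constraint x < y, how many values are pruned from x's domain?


For the constraint x < y, x needs a supporting value in y's domain.
x can be at most 10 (one less than y's maximum).
Valid x values from domain: 6 out of 6.
Pruned = 6 - 6 = 0.

0


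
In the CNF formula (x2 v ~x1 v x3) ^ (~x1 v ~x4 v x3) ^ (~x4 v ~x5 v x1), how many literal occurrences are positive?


Scan each clause for unnegated literals.
Clause 1: 2 positive; Clause 2: 1 positive; Clause 3: 1 positive.
Total positive literal occurrences = 4.

4


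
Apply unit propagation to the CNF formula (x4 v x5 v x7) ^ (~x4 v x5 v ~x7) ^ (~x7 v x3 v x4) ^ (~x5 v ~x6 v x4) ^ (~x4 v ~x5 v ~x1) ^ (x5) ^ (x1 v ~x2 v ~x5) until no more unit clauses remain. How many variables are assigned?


Unit propagation repeatedly assigns the literal in any unit clause, then simplifies.
Assignments in order: x5 = T.
No further unit clauses remain.
Total variables assigned = 1.

1


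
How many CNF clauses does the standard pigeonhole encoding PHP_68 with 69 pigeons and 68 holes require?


The PHP encoding has two parts:
1) At-least-one-hole clauses: 69 (one per pigeon, each with 68 literals).
2) At-most-one-pigeon-per-hole clauses: 68 holes * C(69,2) = 68 * 2346 = 159528.
Total clauses = 69 + 159528 = 159597.

159597


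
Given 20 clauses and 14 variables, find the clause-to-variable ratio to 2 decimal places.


Clause-to-variable ratio = clauses / variables.
20 / 14 = 1.43.

1.43


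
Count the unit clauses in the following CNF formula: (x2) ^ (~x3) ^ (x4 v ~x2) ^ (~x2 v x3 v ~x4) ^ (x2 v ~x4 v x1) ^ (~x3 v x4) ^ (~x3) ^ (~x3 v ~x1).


A unit clause contains exactly one literal.
Unit clauses found: (x2), (~x3), (~x3).
Count = 3.

3


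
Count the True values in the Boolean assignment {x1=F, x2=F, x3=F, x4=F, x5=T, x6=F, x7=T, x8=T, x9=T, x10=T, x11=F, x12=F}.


The weight is the number of variables assigned True.
True variables: x5, x7, x8, x9, x10.
Weight = 5.

5


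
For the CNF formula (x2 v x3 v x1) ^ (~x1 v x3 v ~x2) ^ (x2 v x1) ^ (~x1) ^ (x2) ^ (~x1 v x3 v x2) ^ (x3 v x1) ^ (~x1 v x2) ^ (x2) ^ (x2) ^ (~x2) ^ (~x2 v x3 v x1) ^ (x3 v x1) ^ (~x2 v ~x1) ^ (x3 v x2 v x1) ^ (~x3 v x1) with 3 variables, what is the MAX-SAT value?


Enumerate all 8 truth assignments.
For each, count how many of the 16 clauses are satisfied.
The formula is not fully satisfiable, so the maximum is below 16.
Maximum simultaneously satisfiable clauses = 14.

14


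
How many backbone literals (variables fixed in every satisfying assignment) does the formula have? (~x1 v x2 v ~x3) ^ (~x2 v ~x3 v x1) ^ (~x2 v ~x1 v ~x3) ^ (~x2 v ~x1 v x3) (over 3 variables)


Find all satisfying assignments: 4 model(s).
Check which variables have the same value in every model.
No variable is fixed across all models.
Backbone size = 0.

0


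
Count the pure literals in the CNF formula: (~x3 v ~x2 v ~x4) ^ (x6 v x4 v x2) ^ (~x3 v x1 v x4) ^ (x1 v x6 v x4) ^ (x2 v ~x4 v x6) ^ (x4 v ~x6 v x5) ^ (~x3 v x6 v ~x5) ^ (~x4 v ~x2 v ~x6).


A pure literal appears in only one polarity across all clauses.
Pure literals: x1 (positive only), x3 (negative only).
Count = 2.

2


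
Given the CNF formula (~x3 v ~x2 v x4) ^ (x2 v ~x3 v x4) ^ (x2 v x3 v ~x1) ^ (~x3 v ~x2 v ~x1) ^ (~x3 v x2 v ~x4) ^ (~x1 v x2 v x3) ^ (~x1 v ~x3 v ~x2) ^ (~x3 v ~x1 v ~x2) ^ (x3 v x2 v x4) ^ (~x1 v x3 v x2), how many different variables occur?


Identify each distinct variable in the formula.
Variables found: x1, x2, x3, x4.
Total distinct variables = 4.

4


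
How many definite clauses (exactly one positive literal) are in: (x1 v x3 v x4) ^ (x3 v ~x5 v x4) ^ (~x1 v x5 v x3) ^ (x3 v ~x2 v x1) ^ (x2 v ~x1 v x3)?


A definite clause has exactly one positive literal.
Clause 1: 3 positive -> not definite
Clause 2: 2 positive -> not definite
Clause 3: 2 positive -> not definite
Clause 4: 2 positive -> not definite
Clause 5: 2 positive -> not definite
Definite clause count = 0.

0


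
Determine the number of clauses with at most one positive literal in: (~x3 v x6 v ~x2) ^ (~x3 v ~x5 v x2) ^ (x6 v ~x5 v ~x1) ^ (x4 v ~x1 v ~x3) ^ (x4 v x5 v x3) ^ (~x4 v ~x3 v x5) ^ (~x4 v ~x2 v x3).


A Horn clause has at most one positive literal.
Clause 1: 1 positive lit(s) -> Horn
Clause 2: 1 positive lit(s) -> Horn
Clause 3: 1 positive lit(s) -> Horn
Clause 4: 1 positive lit(s) -> Horn
Clause 5: 3 positive lit(s) -> not Horn
Clause 6: 1 positive lit(s) -> Horn
Clause 7: 1 positive lit(s) -> Horn
Total Horn clauses = 6.

6


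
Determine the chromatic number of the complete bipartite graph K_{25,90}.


K_{25,90} is bipartite by definition: the two parts are independent sets, with every edge crossing between them.
Color all vertices in one part with color 1 and all vertices in the other part with color 2.
Since the graph has at least one edge, one color does not suffice.
Chromatic number = 2.

2


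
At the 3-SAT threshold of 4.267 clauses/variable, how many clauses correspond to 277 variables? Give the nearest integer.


The 3-SAT phase transition occurs at approximately 4.267 clauses per variable.
m = 4.267 * 277 = 1181.959.
Rounded to nearest integer: 1182.

1182


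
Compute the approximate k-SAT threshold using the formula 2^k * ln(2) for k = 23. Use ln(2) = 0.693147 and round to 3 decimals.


Using the asymptotic formula: threshold ~ 2^k * ln(2).
2^23 = 8388608.
8388608 * 0.693147 = 5814538.469.

5814538.469


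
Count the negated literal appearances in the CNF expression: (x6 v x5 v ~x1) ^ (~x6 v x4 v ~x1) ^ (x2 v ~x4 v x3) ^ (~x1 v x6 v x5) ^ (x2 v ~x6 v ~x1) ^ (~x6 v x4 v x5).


Scan each clause for negated literals.
Clause 1: 1 negative; Clause 2: 2 negative; Clause 3: 1 negative; Clause 4: 1 negative; Clause 5: 2 negative; Clause 6: 1 negative.
Total negative literal occurrences = 8.

8


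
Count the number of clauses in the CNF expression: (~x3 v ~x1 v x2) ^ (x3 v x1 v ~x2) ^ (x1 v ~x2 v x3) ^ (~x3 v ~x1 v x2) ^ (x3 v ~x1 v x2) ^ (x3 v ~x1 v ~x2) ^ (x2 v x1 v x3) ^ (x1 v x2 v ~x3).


Each group enclosed in parentheses joined by ^ is one clause.
Counting the conjuncts: 8 clauses.

8


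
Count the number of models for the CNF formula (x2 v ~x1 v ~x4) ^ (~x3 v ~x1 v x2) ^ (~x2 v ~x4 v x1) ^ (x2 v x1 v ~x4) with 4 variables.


Enumerate all 16 truth assignments over 4 variables.
Test each against every clause.
Satisfying assignments found: 9.

9


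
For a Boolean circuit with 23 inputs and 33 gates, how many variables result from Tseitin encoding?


The Tseitin transformation introduces one auxiliary variable per gate.
Total variables = inputs + gates = 23 + 33 = 56.

56


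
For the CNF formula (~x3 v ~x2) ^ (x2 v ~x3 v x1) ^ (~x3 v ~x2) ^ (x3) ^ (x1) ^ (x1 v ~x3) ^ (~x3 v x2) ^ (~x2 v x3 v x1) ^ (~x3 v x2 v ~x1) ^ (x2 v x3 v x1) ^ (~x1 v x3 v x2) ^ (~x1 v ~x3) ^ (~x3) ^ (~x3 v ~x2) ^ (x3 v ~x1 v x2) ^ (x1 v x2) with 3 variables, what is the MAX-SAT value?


Enumerate all 8 truth assignments.
For each, count how many of the 16 clauses are satisfied.
The formula is not fully satisfiable, so the maximum is below 16.
Maximum simultaneously satisfiable clauses = 15.

15


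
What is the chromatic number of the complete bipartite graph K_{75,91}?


K_{75,91} is bipartite by definition: the two parts are independent sets, with every edge crossing between them.
Color all vertices in one part with color 1 and all vertices in the other part with color 2.
Since the graph has at least one edge, one color does not suffice.
Chromatic number = 2.

2


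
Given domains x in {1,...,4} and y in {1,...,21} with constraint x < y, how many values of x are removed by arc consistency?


For the constraint x < y, x needs a supporting value in y's domain.
x can be at most 20 (one less than y's maximum).
Valid x values from domain: 4 out of 4.
Pruned = 4 - 4 = 0.

0


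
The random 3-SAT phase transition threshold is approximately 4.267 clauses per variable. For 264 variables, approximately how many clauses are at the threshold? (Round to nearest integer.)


The 3-SAT phase transition occurs at approximately 4.267 clauses per variable.
m = 4.267 * 264 = 1126.488.
Rounded to nearest integer: 1126.

1126


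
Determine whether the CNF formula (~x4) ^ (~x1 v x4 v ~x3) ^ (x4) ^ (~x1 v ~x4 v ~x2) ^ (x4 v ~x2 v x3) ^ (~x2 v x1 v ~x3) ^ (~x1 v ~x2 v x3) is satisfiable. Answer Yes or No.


Check all 16 possible truth assignments.
Number of satisfying assignments found: 0.
The formula is unsatisfiable.

No


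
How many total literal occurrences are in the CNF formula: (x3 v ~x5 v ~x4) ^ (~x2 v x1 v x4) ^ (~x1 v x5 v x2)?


Clause lengths: 3, 3, 3.
Sum = 3 + 3 + 3 = 9.

9


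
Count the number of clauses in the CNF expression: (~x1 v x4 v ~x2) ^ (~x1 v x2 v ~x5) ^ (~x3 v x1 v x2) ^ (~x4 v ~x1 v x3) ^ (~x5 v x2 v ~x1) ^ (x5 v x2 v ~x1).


Each group enclosed in parentheses joined by ^ is one clause.
Counting the conjuncts: 6 clauses.

6


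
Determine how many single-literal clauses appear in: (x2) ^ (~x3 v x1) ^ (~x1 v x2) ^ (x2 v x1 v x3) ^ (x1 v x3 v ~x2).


A unit clause contains exactly one literal.
Unit clauses found: (x2).
Count = 1.

1


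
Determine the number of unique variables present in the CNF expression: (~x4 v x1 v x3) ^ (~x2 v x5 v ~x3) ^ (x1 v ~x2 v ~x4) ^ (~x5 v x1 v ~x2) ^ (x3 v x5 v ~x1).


Identify each distinct variable in the formula.
Variables found: x1, x2, x3, x4, x5.
Total distinct variables = 5.

5


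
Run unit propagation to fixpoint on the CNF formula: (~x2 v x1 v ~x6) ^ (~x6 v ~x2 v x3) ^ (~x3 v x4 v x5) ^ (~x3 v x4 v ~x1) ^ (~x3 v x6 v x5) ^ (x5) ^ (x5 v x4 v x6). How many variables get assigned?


Unit propagation repeatedly assigns the literal in any unit clause, then simplifies.
Assignments in order: x5 = T.
No further unit clauses remain.
Total variables assigned = 1.

1


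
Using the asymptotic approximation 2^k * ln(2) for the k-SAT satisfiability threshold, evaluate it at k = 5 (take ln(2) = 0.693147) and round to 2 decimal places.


Using the asymptotic formula: threshold ~ 2^k * ln(2).
2^5 = 32.
32 * 0.693147 = 22.18.

22.18


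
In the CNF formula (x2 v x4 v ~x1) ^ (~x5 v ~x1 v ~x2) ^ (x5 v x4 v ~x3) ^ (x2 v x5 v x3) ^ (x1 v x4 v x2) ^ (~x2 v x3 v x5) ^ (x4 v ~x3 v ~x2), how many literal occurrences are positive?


Scan each clause for unnegated literals.
Clause 1: 2 positive; Clause 2: 0 positive; Clause 3: 2 positive; Clause 4: 3 positive; Clause 5: 3 positive; Clause 6: 2 positive; Clause 7: 1 positive.
Total positive literal occurrences = 13.

13


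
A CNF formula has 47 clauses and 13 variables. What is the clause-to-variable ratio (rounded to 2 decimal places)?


Clause-to-variable ratio = clauses / variables.
47 / 13 = 3.62.

3.62


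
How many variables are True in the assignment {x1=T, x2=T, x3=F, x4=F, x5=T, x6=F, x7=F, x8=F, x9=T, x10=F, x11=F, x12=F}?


The weight is the number of variables assigned True.
True variables: x1, x2, x5, x9.
Weight = 4.

4


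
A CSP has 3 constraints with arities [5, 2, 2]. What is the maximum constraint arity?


The arities are: 5, 2, 2.
Scan for the maximum value.
Maximum arity = 5.

5


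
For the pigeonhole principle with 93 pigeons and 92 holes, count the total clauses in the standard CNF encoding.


The PHP encoding has two parts:
1) At-least-one-hole clauses: 93 (one per pigeon, each with 92 literals).
2) At-most-one-pigeon-per-hole clauses: 92 holes * C(93,2) = 92 * 4278 = 393576.
Total clauses = 93 + 393576 = 393669.

393669


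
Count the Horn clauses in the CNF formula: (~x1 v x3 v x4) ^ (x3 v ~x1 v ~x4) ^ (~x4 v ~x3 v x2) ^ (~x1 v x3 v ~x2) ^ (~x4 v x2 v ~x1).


A Horn clause has at most one positive literal.
Clause 1: 2 positive lit(s) -> not Horn
Clause 2: 1 positive lit(s) -> Horn
Clause 3: 1 positive lit(s) -> Horn
Clause 4: 1 positive lit(s) -> Horn
Clause 5: 1 positive lit(s) -> Horn
Total Horn clauses = 4.

4


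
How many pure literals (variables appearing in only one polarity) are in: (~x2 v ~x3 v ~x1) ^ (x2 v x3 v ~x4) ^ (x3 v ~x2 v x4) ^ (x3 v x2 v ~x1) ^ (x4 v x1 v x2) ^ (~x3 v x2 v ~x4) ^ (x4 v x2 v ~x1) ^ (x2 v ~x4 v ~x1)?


A pure literal appears in only one polarity across all clauses.
No pure literals found.
Count = 0.

0


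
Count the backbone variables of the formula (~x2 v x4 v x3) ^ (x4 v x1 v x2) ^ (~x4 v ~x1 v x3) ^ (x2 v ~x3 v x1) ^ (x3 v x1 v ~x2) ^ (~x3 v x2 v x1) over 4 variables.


Find all satisfying assignments: 8 model(s).
Check which variables have the same value in every model.
No variable is fixed across all models.
Backbone size = 0.

0


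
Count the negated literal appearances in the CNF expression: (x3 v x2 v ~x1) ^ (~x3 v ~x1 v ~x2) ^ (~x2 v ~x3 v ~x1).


Scan each clause for negated literals.
Clause 1: 1 negative; Clause 2: 3 negative; Clause 3: 3 negative.
Total negative literal occurrences = 7.

7


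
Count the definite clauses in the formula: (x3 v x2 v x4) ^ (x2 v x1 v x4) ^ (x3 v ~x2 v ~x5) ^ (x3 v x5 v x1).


A definite clause has exactly one positive literal.
Clause 1: 3 positive -> not definite
Clause 2: 3 positive -> not definite
Clause 3: 1 positive -> definite
Clause 4: 3 positive -> not definite
Definite clause count = 1.

1
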